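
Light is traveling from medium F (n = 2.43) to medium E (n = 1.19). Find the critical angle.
θc = arcsin(n₂/n₁) = 29.32°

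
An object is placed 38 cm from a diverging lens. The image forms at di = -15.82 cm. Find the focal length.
1/f = 1/do + 1/di → f = -27.1 cm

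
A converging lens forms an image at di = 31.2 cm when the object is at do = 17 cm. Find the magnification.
M = −di/do = -1.835 (inverted image)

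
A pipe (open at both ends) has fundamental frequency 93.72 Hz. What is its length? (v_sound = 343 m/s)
L = v/(2f₁) = 1.83 m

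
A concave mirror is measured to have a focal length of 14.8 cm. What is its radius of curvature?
R = 2|f| = 29.6 cm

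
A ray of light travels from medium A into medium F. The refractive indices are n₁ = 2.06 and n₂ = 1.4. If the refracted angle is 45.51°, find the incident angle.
sin θ₁ = (n₂/n₁)·sin θ₂ → θ₁ = 29°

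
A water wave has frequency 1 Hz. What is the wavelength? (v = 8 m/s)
λ = v/f = 8 m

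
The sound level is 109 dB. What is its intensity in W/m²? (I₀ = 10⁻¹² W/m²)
I = I₀·10^(β/10) = 7.94 × 10⁻² W/m²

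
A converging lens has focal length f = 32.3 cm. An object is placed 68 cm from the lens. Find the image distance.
1/di = 1/f − 1/do → di = 61.52 cm (real image)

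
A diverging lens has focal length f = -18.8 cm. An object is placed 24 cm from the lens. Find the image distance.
1/di = 1/f − 1/do → di = -10.54 cm (virtual image)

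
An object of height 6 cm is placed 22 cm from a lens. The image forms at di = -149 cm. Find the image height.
hi = (-di/do) × ho = 40.64 cm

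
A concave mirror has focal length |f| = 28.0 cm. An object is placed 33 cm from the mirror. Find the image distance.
f = +28.0 cm (concave); 1/di = 1/f − 1/do → di = 184.8 cm (real image, in front of mirror)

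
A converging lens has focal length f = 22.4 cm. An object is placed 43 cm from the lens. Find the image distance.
1/di = 1/f − 1/do → di = 46.76 cm (real image)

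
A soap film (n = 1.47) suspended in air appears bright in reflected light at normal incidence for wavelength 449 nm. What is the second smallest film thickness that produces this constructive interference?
2nt = (m − ½)λ with m = 2 → t = (m − ½)λ/(2n) = 229.1 nm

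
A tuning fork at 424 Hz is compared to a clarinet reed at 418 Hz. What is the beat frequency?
6 Hz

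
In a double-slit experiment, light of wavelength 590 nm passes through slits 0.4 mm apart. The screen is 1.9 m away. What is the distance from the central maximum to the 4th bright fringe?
y = mλL/d = 11.21 mm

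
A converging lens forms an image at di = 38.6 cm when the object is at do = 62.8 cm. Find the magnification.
M = −di/do = -0.6146 (inverted image)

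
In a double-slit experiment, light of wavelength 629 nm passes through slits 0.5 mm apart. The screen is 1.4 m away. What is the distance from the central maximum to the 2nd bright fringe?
y = mλL/d = 3.522 mm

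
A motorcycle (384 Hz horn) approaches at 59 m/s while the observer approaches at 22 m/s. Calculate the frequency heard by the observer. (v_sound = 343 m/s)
f_obs = f·(v + v_o)/(v − v_s) = 493.5 Hz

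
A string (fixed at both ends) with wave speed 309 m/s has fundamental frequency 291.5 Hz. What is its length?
L = v/(2f₁) = 0.53 m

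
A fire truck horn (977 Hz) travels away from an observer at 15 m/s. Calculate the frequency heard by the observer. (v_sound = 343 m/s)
f_obs = f·v/(v + v_s) = 936.1 Hz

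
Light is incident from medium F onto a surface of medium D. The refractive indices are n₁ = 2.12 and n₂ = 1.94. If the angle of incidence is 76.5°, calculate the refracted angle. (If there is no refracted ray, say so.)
sin θ₂ = (n₁/n₂)·sin θ₁ = 1.063 > 1, so there is no refracted ray — the light undergoes total internal reflection.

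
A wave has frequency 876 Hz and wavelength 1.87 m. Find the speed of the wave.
v = fλ = 1638 m/s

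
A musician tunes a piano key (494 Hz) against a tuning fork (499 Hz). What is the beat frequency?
5 Hz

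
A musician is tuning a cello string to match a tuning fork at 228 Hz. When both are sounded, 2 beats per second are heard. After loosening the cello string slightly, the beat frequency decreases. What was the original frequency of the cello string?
230 Hz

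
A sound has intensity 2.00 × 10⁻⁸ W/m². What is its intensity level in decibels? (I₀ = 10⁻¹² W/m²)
β = 10·log₁₀(I/I₀) = 43.01 dB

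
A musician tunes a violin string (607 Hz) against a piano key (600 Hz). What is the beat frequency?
7 Hz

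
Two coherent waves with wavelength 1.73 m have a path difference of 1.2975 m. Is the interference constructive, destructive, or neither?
neither (partial) — path difference = 0.75λ, neither a whole number of wavelengths nor an odd multiple of λ/2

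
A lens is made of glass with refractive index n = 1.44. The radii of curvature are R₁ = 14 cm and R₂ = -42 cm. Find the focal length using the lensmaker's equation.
1/f = (n − 1)(1/R₁ − 1/R₂) → f = 23.86 cm (converging lens)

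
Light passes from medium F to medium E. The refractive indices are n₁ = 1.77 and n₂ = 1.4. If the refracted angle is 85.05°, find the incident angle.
sin θ₁ = (n₂/n₁)·sin θ₂ → θ₁ = 52°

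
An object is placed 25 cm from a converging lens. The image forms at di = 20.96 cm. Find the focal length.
1/f = 1/do + 1/di → f = 11.4 cm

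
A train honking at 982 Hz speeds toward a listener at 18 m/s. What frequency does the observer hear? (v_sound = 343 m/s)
f_obs = f·v/(v − v_s) = 1036 Hz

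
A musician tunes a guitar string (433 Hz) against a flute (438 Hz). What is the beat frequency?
5 Hz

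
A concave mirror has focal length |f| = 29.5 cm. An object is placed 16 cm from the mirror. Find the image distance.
f = +29.5 cm (concave); 1/di = 1/f − 1/do → di = -34.96 cm (virtual image, behind mirror)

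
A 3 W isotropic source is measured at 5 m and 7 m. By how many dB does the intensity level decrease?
Δβ = 20·log₁₀(r₂/r₁) = 2.923 dB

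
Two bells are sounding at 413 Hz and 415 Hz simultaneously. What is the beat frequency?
2 Hz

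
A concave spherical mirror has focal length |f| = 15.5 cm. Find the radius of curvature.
R = 2|f| = 31 cm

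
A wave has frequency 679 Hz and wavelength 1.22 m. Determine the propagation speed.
v = fλ = 828.4 m/s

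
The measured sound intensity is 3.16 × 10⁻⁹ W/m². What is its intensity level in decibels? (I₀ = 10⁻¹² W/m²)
β = 10·log₁₀(I/I₀) = 35 dB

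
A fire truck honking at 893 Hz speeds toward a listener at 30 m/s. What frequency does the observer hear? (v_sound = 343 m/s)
f_obs = f·v/(v − v_s) = 978.6 Hz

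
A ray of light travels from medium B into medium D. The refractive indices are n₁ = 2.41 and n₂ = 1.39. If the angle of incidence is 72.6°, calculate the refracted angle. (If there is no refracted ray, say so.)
sin θ₂ = (n₁/n₂)·sin θ₁ = 1.654 > 1, so there is no refracted ray — the light undergoes total internal reflection.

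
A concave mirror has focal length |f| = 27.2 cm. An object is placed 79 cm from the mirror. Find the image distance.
f = +27.2 cm (concave); 1/di = 1/f − 1/do → di = 41.48 cm (real image, in front of mirror)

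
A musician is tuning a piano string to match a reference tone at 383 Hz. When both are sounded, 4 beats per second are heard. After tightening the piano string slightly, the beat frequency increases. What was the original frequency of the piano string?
387 Hz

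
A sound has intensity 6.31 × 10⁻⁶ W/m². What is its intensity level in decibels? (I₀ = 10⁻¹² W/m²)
β = 10·log₁₀(I/I₀) = 68 dB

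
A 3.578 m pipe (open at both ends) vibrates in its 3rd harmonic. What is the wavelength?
λₙ = 2L/n = 2.385 m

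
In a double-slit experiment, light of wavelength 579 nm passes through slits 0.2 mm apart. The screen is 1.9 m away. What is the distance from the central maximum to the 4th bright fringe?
y = mλL/d = 22 mm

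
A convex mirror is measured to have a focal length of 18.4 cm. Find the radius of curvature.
R = 2|f| = 36.8 cm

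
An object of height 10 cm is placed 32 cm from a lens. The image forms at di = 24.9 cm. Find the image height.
hi = (-di/do) × ho = -7.781 cm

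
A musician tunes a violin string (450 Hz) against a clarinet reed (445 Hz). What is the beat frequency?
5 Hz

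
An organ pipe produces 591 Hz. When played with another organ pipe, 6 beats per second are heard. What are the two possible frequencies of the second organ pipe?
f₂ = 591 ± 6 Hz → 597 Hz or 585 Hz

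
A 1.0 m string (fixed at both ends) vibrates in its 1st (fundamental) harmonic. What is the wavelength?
λₙ = 2L/n = 2 m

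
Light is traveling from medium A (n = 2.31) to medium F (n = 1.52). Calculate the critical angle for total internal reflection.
θc = arcsin(n₂/n₁) = 41.15°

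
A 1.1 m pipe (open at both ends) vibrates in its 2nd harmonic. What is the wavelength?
λₙ = 2L/n = 1.1 m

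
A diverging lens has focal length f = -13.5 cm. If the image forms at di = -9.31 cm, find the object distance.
1/do = 1/f − 1/di → do = 30 cm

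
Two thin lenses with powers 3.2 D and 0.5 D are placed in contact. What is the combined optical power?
P_total = P₁ + P₂ = 3.7 D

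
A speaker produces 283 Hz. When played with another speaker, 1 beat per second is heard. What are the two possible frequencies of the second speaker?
f₂ = 283 ± 1 Hz → 284 Hz or 282 Hz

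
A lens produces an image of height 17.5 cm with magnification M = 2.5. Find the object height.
ho = |hi|/|M| = 7 cm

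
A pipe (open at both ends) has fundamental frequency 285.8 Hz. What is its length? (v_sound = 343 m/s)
L = v/(2f₁) = 0.6001 m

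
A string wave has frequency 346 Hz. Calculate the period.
T = 1/f = 0.00289 s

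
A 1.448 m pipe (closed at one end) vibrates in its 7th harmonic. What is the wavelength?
λₙ = 4L/n = 0.8274 m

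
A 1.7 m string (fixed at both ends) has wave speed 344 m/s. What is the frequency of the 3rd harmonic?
fₙ = nv/(2L) = 303.5 Hz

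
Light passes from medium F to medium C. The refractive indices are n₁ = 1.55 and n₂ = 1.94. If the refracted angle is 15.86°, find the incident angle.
sin θ₁ = (n₂/n₁)·sin θ₂ → θ₁ = 20°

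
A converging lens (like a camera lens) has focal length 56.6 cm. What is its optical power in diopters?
P = 1/f = 1.767 D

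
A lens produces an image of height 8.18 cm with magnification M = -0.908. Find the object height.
ho = |hi|/|M| = 9.009 cm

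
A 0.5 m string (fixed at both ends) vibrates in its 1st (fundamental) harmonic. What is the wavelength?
λₙ = 2L/n = 1 m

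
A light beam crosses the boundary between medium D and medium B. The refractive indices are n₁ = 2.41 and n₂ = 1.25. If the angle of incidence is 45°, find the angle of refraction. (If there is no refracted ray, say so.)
sin θ₂ = (n₁/n₂)·sin θ₁ = 1.363 > 1, so there is no refracted ray — the light undergoes total internal reflection.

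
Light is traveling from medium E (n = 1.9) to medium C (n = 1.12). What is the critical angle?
θc = arcsin(n₂/n₁) = 36.12°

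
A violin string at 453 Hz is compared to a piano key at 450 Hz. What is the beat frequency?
3 Hz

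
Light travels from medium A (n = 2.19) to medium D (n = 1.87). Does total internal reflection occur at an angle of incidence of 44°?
θc = arcsin(n₂/n₁) = 58.64°; 44° < θc, so no — the ray refracts.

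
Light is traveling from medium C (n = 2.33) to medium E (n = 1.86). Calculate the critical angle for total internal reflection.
θc = arcsin(n₂/n₁) = 52.97°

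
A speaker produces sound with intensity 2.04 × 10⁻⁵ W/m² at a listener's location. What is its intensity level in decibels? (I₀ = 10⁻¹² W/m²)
β = 10·log₁₀(I/I₀) = 73.1 dB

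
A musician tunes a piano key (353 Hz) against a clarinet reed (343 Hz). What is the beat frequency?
10 Hz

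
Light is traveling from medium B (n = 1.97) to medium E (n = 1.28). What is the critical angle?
θc = arcsin(n₂/n₁) = 40.52°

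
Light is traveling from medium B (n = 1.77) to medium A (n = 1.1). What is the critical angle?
θc = arcsin(n₂/n₁) = 38.42°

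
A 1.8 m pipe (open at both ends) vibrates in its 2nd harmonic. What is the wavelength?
λₙ = 2L/n = 1.8 m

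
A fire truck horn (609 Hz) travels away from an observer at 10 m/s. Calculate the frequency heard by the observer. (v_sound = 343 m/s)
f_obs = f·v/(v + v_s) = 591.7 Hz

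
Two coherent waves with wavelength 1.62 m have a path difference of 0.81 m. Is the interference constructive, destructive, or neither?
destructive — path difference = 0.5λ, an odd multiple of λ/2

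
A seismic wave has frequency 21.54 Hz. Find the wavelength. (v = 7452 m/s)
λ = v/f = 346 m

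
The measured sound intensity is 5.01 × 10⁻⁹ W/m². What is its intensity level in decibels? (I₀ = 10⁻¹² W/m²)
β = 10·log₁₀(I/I₀) = 37 dB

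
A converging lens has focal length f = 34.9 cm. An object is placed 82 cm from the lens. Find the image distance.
1/di = 1/f − 1/do → di = 60.76 cm (real image)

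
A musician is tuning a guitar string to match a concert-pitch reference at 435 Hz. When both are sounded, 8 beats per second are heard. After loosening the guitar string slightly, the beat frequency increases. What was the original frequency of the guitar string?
427 Hz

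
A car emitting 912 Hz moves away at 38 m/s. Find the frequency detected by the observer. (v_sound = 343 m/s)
f_obs = f·v/(v + v_s) = 821 Hz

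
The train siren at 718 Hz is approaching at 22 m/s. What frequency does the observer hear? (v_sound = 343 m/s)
f_obs = f·v/(v − v_s) = 767.2 Hz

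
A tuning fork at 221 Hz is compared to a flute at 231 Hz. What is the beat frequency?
10 Hz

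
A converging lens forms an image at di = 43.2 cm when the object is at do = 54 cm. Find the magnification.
M = −di/do = -0.8 (inverted image)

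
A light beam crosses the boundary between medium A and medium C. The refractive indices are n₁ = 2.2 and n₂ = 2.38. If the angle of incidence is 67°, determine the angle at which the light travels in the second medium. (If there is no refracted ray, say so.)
sin θ₂ = (n₁/n₂)·sin θ₁ = 0.8509 → θ₂ = 58.31°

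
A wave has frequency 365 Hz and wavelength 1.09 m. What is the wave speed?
v = fλ = 397.9 m/s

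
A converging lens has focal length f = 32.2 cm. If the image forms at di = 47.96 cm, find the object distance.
1/do = 1/f − 1/di → do = 97.99 cm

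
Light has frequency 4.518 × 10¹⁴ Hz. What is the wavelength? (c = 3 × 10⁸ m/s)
λ = c/f = 664 nm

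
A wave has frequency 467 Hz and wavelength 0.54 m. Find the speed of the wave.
v = fλ = 252.2 m/s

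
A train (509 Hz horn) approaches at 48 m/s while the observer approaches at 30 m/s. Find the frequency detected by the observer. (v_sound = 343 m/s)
f_obs = f·(v + v_o)/(v − v_s) = 643.6 Hz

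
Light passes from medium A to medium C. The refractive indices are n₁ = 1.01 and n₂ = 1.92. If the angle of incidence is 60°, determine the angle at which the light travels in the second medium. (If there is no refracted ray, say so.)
sin θ₂ = (n₁/n₂)·sin θ₁ = 0.4556 → θ₂ = 27.1°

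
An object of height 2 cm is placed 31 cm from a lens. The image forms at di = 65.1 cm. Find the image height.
hi = (-di/do) × ho = -4.2 cm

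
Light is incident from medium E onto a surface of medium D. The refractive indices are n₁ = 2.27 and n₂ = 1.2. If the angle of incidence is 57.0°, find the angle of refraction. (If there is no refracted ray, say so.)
sin θ₂ = (n₁/n₂)·sin θ₁ = 1.586 > 1, so there is no refracted ray — the light undergoes total internal reflection.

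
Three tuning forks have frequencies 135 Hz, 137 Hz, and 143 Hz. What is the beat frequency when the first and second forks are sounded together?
2 Hz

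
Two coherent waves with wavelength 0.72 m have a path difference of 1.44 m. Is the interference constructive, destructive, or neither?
constructive — path difference = 2λ, a whole number of wavelengths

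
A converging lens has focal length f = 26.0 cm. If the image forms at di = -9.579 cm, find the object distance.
1/do = 1/f − 1/di → do = 7 cm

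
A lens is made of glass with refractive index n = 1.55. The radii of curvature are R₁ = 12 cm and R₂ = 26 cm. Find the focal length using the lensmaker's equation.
1/f = (n − 1)(1/R₁ − 1/R₂) → f = 40.52 cm (converging lens)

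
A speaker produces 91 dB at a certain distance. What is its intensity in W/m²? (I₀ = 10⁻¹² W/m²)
I = I₀·10^(β/10) = 1.26 × 10⁻³ W/m²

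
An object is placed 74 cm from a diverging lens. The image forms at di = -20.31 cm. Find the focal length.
1/f = 1/do + 1/di → f = -27.99 cm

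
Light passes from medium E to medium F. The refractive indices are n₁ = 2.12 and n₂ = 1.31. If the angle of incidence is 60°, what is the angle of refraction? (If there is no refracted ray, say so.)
sin θ₂ = (n₁/n₂)·sin θ₁ = 1.402 > 1, so there is no refracted ray — the light undergoes total internal reflection.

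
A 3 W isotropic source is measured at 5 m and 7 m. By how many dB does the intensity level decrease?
Δβ = 20·log₁₀(r₂/r₁) = 2.923 dB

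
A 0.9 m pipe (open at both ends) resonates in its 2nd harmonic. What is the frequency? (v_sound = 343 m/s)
fₙ = nv/(2L) = 381.1 Hz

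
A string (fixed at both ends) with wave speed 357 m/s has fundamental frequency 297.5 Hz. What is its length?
L = v/(2f₁) = 0.6 m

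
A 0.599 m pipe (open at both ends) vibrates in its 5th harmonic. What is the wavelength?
λₙ = 2L/n = 0.2396 m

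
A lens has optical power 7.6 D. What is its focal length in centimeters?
f = 1/P = 13.16 cm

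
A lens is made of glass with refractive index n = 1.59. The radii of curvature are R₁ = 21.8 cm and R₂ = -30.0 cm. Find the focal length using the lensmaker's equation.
1/f = (n − 1)(1/R₁ − 1/R₂) → f = 21.4 cm (converging lens)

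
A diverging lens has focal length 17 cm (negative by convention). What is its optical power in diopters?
P = 1/f = -5.882 D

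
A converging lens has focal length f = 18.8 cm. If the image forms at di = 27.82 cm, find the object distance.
1/do = 1/f − 1/di → do = 57.98 cm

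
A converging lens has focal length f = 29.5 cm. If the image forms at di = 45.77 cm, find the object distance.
1/do = 1/f − 1/di → do = 82.99 cm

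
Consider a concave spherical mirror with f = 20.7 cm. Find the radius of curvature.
R = 2|f| = 41.4 cm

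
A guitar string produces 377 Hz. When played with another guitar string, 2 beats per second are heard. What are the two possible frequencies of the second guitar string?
f₂ = 377 ± 2 Hz → 379 Hz or 375 Hz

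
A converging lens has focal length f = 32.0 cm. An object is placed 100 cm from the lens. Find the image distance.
1/di = 1/f − 1/do → di = 47.06 cm (real image)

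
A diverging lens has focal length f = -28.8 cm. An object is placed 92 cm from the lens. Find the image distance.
1/di = 1/f − 1/do → di = -21.93 cm (virtual image)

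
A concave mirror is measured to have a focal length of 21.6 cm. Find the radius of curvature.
R = 2|f| = 43.2 cm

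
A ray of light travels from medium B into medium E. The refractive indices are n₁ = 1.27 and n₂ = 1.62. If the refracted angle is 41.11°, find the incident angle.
sin θ₁ = (n₂/n₁)·sin θ₂ → θ₁ = 57°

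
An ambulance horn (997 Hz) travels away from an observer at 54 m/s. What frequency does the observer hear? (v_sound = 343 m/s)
f_obs = f·v/(v + v_s) = 861.4 Hz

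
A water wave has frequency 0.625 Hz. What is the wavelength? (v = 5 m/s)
λ = v/f = 8 m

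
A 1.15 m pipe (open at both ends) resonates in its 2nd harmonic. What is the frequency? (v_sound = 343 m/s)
fₙ = nv/(2L) = 298.3 Hz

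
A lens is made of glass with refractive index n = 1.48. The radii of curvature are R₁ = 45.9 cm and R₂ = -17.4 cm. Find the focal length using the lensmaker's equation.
1/f = (n − 1)(1/R₁ − 1/R₂) → f = 26.29 cm (converging lens)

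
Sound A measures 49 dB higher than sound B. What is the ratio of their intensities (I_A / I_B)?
I_A/I_B = 10^(Δβ/10) = 79430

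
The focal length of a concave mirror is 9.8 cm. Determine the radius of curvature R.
R = 2|f| = 19.6 cm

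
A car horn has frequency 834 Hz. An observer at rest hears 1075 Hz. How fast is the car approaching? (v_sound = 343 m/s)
v_s = v·(1 − f/f_obs) = 76.9 m/s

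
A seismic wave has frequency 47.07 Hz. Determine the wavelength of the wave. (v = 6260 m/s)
λ = v/f = 133 m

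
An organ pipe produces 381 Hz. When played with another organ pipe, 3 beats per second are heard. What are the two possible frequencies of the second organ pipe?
f₂ = 381 ± 3 Hz → 384 Hz or 378 Hz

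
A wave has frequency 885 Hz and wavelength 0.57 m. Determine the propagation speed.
v = fλ = 504.4 m/s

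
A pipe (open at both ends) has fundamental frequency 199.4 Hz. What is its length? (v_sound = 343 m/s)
L = v/(2f₁) = 0.8601 m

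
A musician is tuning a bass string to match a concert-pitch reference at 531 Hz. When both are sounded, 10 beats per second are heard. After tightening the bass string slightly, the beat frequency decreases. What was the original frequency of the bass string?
521 Hz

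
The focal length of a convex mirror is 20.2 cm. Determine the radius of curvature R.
R = 2|f| = 40.4 cm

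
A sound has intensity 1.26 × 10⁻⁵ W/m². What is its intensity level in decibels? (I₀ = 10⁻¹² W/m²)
β = 10·log₁₀(I/I₀) = 71 dB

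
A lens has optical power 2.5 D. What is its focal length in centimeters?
f = 1/P = 40 cm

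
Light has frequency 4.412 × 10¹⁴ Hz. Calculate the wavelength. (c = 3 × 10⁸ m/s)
λ = c/f = 680 nm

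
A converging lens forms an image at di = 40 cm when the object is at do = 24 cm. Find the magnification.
M = −di/do = -1.667 (inverted image)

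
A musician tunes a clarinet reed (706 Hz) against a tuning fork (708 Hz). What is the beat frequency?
2 Hz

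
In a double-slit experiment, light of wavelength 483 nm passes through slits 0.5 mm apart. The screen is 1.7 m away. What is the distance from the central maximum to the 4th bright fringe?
y = mλL/d = 6.569 mm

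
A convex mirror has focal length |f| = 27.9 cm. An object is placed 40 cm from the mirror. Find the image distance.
f = −27.9 cm (convex); 1/di = 1/f − 1/do → di = -16.44 cm (virtual image, behind mirror)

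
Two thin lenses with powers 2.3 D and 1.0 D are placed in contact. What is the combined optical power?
P_total = P₁ + P₂ = 3.3 D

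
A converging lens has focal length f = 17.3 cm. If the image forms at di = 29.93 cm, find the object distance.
1/do = 1/f − 1/di → do = 41 cm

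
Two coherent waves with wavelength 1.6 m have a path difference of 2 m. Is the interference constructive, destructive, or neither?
neither (partial) — path difference = 1.25λ, neither a whole number of wavelengths nor an odd multiple of λ/2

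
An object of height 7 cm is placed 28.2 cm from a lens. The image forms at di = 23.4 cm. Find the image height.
hi = (-di/do) × ho = -5.809 cm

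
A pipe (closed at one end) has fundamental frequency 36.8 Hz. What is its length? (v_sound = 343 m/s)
L = v/(4f₁) = 2.33 m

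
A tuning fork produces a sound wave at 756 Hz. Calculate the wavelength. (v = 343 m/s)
λ = v/f = 0.4537 m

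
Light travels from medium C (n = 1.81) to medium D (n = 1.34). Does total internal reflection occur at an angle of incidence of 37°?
θc = arcsin(n₂/n₁) = 47.76°; 37° < θc, so no — the ray refracts.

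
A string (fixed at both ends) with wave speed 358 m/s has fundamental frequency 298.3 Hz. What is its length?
L = v/(2f₁) = 0.6001 m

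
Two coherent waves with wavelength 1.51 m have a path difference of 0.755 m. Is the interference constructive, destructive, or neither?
destructive — path difference = 0.5λ, an odd multiple of λ/2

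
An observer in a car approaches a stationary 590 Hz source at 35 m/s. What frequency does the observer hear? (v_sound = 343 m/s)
f_obs = f·(v + v_o)/v = 650.2 Hz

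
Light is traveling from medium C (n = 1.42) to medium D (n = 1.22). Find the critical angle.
θc = arcsin(n₂/n₁) = 59.22°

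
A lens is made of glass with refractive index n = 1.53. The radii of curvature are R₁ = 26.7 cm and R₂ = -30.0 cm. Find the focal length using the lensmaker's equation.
1/f = (n − 1)(1/R₁ − 1/R₂) → f = 26.65 cm (converging lens)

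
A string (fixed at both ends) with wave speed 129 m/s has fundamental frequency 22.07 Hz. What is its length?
L = v/(2f₁) = 2.923 m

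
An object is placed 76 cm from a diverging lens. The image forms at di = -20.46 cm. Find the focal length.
1/f = 1/do + 1/di → f = -28 cm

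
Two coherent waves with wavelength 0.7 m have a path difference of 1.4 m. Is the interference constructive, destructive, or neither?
constructive — path difference = 2λ, a whole number of wavelengths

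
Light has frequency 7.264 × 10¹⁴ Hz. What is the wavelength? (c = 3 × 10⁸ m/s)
λ = c/f = 413 nm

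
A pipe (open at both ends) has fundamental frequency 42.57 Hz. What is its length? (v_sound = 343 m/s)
L = v/(2f₁) = 4.029 m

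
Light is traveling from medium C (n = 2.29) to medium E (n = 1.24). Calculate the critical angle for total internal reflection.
θc = arcsin(n₂/n₁) = 32.78°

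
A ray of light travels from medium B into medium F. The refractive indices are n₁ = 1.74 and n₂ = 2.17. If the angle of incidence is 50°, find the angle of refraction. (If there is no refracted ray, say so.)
sin θ₂ = (n₁/n₂)·sin θ₁ = 0.6142 → θ₂ = 37.9°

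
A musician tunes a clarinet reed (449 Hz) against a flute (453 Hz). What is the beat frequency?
4 Hz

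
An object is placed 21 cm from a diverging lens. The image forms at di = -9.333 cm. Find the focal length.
1/f = 1/do + 1/di → f = -16.8 cm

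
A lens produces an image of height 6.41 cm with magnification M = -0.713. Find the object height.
ho = |hi|/|M| = 8.99 cm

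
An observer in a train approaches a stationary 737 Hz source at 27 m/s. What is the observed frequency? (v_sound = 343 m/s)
f_obs = f·(v + v_o)/v = 795 Hz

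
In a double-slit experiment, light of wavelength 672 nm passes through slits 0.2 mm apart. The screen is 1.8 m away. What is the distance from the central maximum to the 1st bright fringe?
y = mλL/d = 6.048 mm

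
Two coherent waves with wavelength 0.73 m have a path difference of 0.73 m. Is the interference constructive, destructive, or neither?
constructive — path difference = 1λ, a whole number of wavelengths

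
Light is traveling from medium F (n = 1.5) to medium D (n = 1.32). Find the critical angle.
θc = arcsin(n₂/n₁) = 61.64°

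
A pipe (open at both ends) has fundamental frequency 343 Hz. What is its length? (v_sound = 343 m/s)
L = v/(2f₁) = 0.5 m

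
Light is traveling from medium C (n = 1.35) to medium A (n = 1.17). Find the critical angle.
θc = arcsin(n₂/n₁) = 60.07°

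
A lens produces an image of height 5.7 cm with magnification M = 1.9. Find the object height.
ho = |hi|/|M| = 3 cm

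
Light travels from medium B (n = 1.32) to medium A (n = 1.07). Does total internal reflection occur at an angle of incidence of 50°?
θc = arcsin(n₂/n₁) = 54.16°; 50° < θc, so no — the ray refracts.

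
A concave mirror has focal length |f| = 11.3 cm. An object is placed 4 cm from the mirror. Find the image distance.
f = +11.3 cm (concave); 1/di = 1/f − 1/do → di = -6.192 cm (virtual image, behind mirror)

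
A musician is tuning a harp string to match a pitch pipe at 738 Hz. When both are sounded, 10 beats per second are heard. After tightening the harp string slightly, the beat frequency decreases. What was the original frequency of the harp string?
728 Hz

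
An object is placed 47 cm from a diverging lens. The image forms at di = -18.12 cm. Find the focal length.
1/f = 1/do + 1/di → f = -29.49 cm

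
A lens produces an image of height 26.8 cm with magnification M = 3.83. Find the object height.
ho = |hi|/|M| = 6.997 cm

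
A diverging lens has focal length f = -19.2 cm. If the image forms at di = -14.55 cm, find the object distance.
1/do = 1/f − 1/di → do = 60.08 cm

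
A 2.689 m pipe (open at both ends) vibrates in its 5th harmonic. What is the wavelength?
λₙ = 2L/n = 1.076 m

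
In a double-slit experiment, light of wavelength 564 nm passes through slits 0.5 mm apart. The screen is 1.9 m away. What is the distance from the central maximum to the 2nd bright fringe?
y = mλL/d = 4.286 mm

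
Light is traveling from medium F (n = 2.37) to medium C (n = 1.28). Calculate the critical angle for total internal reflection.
θc = arcsin(n₂/n₁) = 32.69°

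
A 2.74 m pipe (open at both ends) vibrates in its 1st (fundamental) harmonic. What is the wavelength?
λₙ = 2L/n = 5.48 m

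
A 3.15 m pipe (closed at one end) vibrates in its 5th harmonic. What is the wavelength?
λₙ = 4L/n = 2.52 m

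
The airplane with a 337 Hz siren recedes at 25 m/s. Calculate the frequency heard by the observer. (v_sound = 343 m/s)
f_obs = f·v/(v + v_s) = 314.1 Hz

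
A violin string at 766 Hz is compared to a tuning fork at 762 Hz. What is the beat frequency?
4 Hz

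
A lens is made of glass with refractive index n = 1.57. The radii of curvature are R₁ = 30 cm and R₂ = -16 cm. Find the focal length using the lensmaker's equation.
1/f = (n − 1)(1/R₁ − 1/R₂) → f = 18.31 cm (converging lens)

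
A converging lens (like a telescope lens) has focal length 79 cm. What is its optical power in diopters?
P = 1/f = 1.266 D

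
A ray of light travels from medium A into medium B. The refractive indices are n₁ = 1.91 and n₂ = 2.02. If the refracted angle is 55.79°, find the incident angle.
sin θ₁ = (n₂/n₁)·sin θ₂ → θ₁ = 61°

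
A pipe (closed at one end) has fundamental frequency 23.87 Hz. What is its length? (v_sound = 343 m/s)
L = v/(4f₁) = 3.592 m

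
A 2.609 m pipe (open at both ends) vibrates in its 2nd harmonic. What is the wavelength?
λₙ = 2L/n = 2.609 m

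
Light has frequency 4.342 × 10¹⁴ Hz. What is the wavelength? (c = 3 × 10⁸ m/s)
λ = c/f = 690.9 nm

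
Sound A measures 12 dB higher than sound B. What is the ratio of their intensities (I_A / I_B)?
I_A/I_B = 10^(Δβ/10) = 15.85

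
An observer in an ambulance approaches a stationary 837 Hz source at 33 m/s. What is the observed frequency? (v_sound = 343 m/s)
f_obs = f·(v + v_o)/v = 917.5 Hz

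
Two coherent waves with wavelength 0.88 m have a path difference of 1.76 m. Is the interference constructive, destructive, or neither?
constructive — path difference = 2λ, a whole number of wavelengths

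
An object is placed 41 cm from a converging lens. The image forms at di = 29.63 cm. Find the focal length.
1/f = 1/do + 1/di → f = 17.2 cm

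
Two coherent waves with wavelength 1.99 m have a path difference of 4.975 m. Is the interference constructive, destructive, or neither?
destructive — path difference = 2.5λ, an odd multiple of λ/2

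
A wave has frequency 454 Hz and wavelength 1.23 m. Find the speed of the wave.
v = fλ = 558.4 m/s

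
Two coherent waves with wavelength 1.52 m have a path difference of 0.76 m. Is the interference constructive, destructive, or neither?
destructive — path difference = 0.5λ, an odd multiple of λ/2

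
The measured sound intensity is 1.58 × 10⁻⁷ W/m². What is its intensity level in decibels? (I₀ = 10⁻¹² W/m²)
β = 10·log₁₀(I/I₀) = 51.99 dB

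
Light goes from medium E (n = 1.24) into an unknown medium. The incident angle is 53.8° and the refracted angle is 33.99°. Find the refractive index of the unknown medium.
n₂ = n₁·sin θ₁ / sin θ₂ = 1.79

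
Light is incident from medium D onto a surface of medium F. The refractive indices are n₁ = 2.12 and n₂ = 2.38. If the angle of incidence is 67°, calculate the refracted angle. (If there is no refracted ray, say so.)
sin θ₂ = (n₁/n₂)·sin θ₁ = 0.8199 → θ₂ = 55.08°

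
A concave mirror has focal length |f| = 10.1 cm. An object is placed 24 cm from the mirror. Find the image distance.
f = +10.1 cm (concave); 1/di = 1/f − 1/do → di = 17.44 cm (real image, in front of mirror)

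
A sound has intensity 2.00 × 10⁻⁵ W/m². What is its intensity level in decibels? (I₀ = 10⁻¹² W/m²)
β = 10·log₁₀(I/I₀) = 73.01 dB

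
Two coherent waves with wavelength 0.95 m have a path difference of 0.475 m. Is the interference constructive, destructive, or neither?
destructive — path difference = 0.5λ, an odd multiple of λ/2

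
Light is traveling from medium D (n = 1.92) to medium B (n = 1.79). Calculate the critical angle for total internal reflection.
θc = arcsin(n₂/n₁) = 68.79°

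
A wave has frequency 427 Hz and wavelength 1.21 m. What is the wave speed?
v = fλ = 516.7 m/s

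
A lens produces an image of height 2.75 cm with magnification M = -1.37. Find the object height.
ho = |hi|/|M| = 2.007 cm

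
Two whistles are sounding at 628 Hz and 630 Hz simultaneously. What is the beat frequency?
2 Hz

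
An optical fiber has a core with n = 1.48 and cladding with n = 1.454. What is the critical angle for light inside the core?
θc = arcsin(n_cladding/n_core) = 79.24°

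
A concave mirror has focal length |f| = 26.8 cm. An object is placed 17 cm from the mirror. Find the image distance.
f = +26.8 cm (concave); 1/di = 1/f − 1/do → di = -46.49 cm (virtual image, behind mirror)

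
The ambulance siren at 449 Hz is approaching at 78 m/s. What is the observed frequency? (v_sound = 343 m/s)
f_obs = f·v/(v − v_s) = 581.2 Hz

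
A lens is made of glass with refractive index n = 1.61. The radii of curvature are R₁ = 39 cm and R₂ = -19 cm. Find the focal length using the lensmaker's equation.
1/f = (n − 1)(1/R₁ − 1/R₂) → f = 20.94 cm (converging lens)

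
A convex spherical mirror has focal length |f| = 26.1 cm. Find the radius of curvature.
R = 2|f| = 52.2 cm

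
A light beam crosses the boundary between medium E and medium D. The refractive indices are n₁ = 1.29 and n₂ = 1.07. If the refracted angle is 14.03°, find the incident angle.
sin θ₁ = (n₂/n₁)·sin θ₂ → θ₁ = 11.6°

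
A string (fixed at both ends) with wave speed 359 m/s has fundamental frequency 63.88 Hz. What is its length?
L = v/(2f₁) = 2.81 m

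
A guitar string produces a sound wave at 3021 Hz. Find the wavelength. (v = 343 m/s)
λ = v/f = 0.1135 m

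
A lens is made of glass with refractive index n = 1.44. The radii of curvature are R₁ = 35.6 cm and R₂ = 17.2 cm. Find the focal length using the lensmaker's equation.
1/f = (n − 1)(1/R₁ − 1/R₂) → f = -75.63 cm (diverging lens)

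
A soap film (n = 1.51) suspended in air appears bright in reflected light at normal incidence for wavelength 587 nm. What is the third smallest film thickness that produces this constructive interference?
2nt = (m − ½)λ with m = 3 → t = (m − ½)λ/(2n) = 485.9 nm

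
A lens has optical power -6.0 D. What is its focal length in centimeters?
f = 1/P = -16.67 cm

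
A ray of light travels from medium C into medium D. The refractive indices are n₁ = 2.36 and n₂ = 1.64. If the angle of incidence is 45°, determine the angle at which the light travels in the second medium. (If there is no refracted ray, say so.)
sin θ₂ = (n₁/n₂)·sin θ₁ = 1.018 > 1, so there is no refracted ray — the light undergoes total internal reflection.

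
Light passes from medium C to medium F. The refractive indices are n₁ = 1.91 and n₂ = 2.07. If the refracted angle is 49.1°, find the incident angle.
sin θ₁ = (n₂/n₁)·sin θ₂ → θ₁ = 55°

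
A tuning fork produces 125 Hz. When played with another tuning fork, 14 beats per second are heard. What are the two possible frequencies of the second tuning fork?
f₂ = 125 ± 14 Hz → 139 Hz or 111 Hz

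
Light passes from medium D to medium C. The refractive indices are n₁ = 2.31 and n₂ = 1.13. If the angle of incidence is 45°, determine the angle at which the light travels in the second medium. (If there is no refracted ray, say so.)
sin θ₂ = (n₁/n₂)·sin θ₁ = 1.446 > 1, so there is no refracted ray — the light undergoes total internal reflection.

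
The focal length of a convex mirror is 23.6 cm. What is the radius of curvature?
R = 2|f| = 47.2 cm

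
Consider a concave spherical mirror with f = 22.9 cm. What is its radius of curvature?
R = 2|f| = 45.8 cm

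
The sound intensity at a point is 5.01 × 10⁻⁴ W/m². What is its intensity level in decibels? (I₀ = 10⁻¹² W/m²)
β = 10·log₁₀(I/I₀) = 87 dB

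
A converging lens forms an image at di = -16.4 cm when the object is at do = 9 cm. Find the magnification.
M = −di/do = 1.822 (upright image)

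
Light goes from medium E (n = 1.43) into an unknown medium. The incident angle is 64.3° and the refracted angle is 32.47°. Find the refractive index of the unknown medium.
n₂ = n₁·sin θ₁ / sin θ₂ = 2.4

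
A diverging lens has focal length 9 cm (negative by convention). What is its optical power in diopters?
P = 1/f = -11.11 D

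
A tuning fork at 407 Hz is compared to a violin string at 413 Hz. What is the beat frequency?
6 Hz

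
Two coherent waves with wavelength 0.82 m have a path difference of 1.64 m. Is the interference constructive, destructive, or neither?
constructive — path difference = 2λ, a whole number of wavelengths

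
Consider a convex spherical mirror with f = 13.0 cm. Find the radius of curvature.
R = 2|f| = 26 cm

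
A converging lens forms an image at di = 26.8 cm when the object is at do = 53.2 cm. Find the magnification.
M = −di/do = -0.5038 (inverted image)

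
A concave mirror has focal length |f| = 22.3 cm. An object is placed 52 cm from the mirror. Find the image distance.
f = +22.3 cm (concave); 1/di = 1/f − 1/do → di = 39.04 cm (real image, in front of mirror)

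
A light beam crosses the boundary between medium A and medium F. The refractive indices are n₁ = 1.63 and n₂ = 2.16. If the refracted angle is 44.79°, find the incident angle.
sin θ₁ = (n₂/n₁)·sin θ₂ → θ₁ = 69°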